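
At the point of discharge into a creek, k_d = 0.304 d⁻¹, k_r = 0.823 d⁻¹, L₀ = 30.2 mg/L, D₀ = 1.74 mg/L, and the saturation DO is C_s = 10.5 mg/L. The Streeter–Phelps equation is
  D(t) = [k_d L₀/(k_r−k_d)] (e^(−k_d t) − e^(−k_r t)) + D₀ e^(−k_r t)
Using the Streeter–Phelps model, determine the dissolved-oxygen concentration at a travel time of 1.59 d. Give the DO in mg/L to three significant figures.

DO ≈ 3.90 mg/L

k_d L₀/(k_r−k_d) = 0.304×30.2/(0.823−0.304) = 9.181/0.5190 = 17.69 mg/L.
e^(−k_d t) = e^(−0.304×1.590) = 0.6167; e^(−k_r t) = e^(−0.823×1.590) = 0.2702.
D = 17.69 × (0.6167 − 0.2702) + 1.74 × 0.2702 = 6.129 + 0.4702 = 6.600 mg/L.
DO = C_s − D = 10.5 − 6.600 = 3.900 mg/L.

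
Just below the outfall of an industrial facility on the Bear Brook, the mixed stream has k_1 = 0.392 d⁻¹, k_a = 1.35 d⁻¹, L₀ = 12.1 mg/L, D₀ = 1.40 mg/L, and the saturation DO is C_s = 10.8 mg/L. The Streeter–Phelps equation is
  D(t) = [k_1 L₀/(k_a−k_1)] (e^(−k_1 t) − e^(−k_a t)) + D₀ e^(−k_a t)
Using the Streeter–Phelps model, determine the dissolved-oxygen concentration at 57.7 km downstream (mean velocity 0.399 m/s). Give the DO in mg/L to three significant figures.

Travel time t = x/v = 57.7 km / (0.399 m/s) = 57700 m / 0.399 m/s = 144600 s = 1.674 d.
k_1 L₀/(k_a−k_1) = 0.392×12.1/(1.35−0.392) = 4.743/0.9580 = 4.951 mg/L.
e^(−k_1 t) = e^(−0.392×1.674) = 0.5189; e^(−k_a t) = e^(−1.35×1.674) = 0.1044.
D = 4.951 × (0.5189 − 0.1044) + 1.40 × 0.1044 = 2.052 + 0.1462 = 2.198 mg/L.
DO = C_s − D = 10.8 − 2.198 = 8.602 mg/L.

DO ≈ 8.60 mg/L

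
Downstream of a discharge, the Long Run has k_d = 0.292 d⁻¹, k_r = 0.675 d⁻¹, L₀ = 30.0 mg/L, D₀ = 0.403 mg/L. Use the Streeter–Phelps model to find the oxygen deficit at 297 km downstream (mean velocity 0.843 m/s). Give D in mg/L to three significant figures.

Travel time t = x/v = 297 km / (0.843 m/s) = 297000 m / 0.843 m/s = 352300 s = 4.078 d.
k_d L₀/(k_r−k_d) = 0.292×30.0/(0.675−0.292) = 8.760/0.3830 = 22.87 mg/L.
e^(−k_d t) = e^(−0.292×4.078) = 0.3040; e^(−k_r t) = e^(−0.675×4.078) = 0.06377.
D = 22.87 × (0.3040 − 0.06377) + 0.403 × 0.06377 = 5.495 + 0.02570 = 5.520 mg/L.

D ≈ 5.52 mg/L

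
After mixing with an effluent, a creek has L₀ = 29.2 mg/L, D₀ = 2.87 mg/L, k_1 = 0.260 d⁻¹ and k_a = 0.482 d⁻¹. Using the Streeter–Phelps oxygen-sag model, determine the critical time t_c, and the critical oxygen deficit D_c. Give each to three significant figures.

t_c ≈ 2.39 d; D_c ≈ 8.47 mg/L

At the critical point dD/dt = 0, so k_1 L₀ e^(−k_1 t) = k_a D. Substituting D(t) from the Streeter–Phelps equation and solving for t gives
t_c = ln[(k_a/k_1)(1 − D₀(k_a−k_1)/(k_1 L₀))] / (k_a−k_1).
Here k_a−k_1 = 0.2220 d⁻¹ and 1 − D₀(k_a−k_1)/(k_1 L₀) = 1 − 2.87×0.2220/(0.260×29.2) = 0.9161, so
t_c = ln(1.854 × 0.9161) / 0.2220 = 0.5296 / 0.2220 = 2.386 d.
L(t_c) = L₀ e^(−k_1 t_c) = 29.2 × 0.5378 = 15.70 mg/L, and at the critical point k_a D_c = k_1 L, so D_c = (0.260/0.482) × 15.70 = 8.471 mg/L.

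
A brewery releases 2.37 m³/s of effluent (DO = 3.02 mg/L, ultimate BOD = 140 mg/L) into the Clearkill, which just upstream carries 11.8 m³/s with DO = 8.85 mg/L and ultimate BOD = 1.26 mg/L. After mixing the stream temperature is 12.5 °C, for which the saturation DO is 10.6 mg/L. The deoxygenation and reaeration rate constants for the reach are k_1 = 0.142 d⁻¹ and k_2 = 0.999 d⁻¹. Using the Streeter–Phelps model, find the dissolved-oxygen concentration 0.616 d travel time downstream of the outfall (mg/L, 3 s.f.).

DO ≈ 7.60 mg/L

Mixed DO = (11.8×8.85 + 2.37×3.02)/(11.8+2.37) = 111.6/14.17 = 7.875 mg/L.
Mixed L₀ = (11.8×1.26 + 2.37×140)/(14.17) = 346.7/14.17 = 24.46 mg/L.
Initial deficit D₀ = C_s − DO₀ = 10.6 − 7.875 = 2.725 mg/L.
D(0.616) = [0.142×24.46/(0.999−0.142)](e^(−0.142×0.616) − e^(−0.999×0.616)) + 2.725 e^(−0.999×0.616)
= 4.054 × (0.9162 − 0.5404) + 2.725 × 0.5404 = 2.996 mg/L.
DO = 10.6 − 2.996 = 7.604 mg/L.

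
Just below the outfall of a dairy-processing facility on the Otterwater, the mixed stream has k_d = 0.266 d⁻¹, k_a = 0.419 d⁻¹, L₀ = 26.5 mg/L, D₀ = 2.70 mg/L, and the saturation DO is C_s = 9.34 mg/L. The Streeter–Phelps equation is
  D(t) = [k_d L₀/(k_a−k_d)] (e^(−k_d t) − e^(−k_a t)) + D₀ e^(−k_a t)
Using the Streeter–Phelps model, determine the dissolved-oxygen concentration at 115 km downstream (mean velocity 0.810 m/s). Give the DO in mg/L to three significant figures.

Travel time t = x/v = 115 km / (0.810 m/s) = 115000 m / 0.810 m/s = 142000 s = 1.643 d.
k_d L₀/(k_a−k_d) = 0.266×26.5/(0.419−0.266) = 7.049/0.1530 = 46.07 mg/L.
e^(−k_d t) = e^(−0.266×1.643) = 0.6459; e^(−k_a t) = e^(−0.419×1.643) = 0.5023.
D = 46.07 × (0.6459 − 0.5023) + 2.70 × 0.5023 = 6.615 + 1.356 = 7.972 mg/L.
DO = C_s − D = 9.34 − 7.972 = 1.368 mg/L.

DO ≈ 1.37 mg/L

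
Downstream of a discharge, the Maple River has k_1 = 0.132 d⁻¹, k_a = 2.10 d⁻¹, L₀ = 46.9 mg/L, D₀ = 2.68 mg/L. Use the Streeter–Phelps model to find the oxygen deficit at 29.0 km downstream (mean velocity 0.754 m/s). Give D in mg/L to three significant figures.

D ≈ 2.78 mg/L

Travel time t = x/v = 29.0 km / (0.754 m/s) = 29000 m / 0.754 m/s = 38460 s = 0.4452 d.
k_1 L₀/(k_a−k_1) = 0.132×46.9/(2.10−0.132) = 6.191/1.968 = 3.146 mg/L.
e^(−k_1 t) = e^(−0.132×0.4452) = 0.9429; e^(−k_a t) = e^(−2.10×0.4452) = 0.3927.
D = 3.146 × (0.9429 − 0.3927) + 2.68 × 0.3927 = 1.731 + 1.052 = 2.783 mg/L.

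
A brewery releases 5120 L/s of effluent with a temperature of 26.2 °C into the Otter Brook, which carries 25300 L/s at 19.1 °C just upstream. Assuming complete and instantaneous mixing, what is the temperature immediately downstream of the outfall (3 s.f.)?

Flow-weighted mixing: C = (Q_r C_r + Q_w C_w)/(Q_r + Q_w)
= (25300×19.1 + 5120×26.2)/(25300 + 5120) = 617400/30420 = 20.30 °C.

20.3 °C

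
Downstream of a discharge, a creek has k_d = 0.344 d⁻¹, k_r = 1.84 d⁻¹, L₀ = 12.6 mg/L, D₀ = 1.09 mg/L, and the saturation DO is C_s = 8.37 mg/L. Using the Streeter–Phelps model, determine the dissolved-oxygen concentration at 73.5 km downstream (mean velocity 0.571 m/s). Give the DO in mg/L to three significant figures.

Travel time t = x/v = 73.5 km / (0.571 m/s) = 73500 m / 0.571 m/s = 128700 s = 1.490 d.
k_d L₀/(k_r−k_d) = 0.344×12.6/(1.84−0.344) = 4.334/1.496 = 2.897 mg/L.
e^(−k_d t) = e^(−0.344×1.490) = 0.5990; e^(−k_r t) = e^(−1.84×1.490) = 0.06449.
D = 2.897 × (0.5990 − 0.06449) + 1.09 × 0.06449 = 1.549 + 0.07029 = 1.619 mg/L.
DO = C_s − D = 8.37 − 1.619 = 6.751 mg/L.

DO ≈ 6.75 mg/L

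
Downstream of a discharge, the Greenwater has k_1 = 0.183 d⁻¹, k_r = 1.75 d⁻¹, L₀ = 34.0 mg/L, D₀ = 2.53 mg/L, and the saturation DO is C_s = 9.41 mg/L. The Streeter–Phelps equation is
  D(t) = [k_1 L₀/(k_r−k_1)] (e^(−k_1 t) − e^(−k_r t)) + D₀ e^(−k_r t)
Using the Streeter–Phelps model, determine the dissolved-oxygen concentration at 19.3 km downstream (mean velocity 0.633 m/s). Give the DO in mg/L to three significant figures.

DO ≈ 6.46 mg/L

Travel time t = x/v = 19.3 km / (0.633 m/s) = 19300 m / 0.633 m/s = 30490 s = 0.3529 d.
k_1 L₀/(k_r−k_1) = 0.183×34.0/(1.75−0.183) = 6.222/1.567 = 3.971 mg/L.
e^(−k_1 t) = e^(−0.183×0.3529) = 0.9375; e^(−k_r t) = e^(−1.75×0.3529) = 0.5393.
D = 3.971 × (0.9375 − 0.5393) + 2.53 × 0.5393 = 1.581 + 1.364 = 2.945 mg/L.
DO = C_s − D = 9.41 − 2.945 = 6.465 mg/L.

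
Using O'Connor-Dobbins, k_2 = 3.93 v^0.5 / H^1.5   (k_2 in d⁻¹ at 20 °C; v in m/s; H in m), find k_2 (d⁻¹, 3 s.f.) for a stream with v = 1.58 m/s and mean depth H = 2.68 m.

k_2 ≈ 1.13 d⁻¹

k_2 = 3.93 × 1.58^0.5 / 2.68^1.5 = 3.93 × 1.257 / 4.387 = 1.126 d⁻¹.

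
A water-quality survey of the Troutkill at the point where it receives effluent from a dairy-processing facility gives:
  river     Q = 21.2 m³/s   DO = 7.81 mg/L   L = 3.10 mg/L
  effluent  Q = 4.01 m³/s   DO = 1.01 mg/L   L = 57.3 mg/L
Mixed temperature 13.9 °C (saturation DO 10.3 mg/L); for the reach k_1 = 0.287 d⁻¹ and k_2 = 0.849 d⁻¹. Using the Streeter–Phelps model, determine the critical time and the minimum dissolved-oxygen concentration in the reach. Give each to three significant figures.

t_c ≈ 0.314 d; minimum DO ≈ 6.68 mg/L

Mixed DO = (21.2×7.81 + 4.01×1.01)/(21.2+4.01) = 169.6/25.21 = 6.728 mg/L.
Mixed L₀ = (21.2×3.10 + 4.01×57.3)/(25.21) = 295.5/25.21 = 11.72 mg/L.
Initial deficit D₀ = C_s − DO₀ = 10.3 − 6.728 = 3.572 mg/L.
t_c = (1/0.5620) ln[(0.849/0.287)(1 − 3.572×0.5620/(0.287×11.72))] = 1.779 × ln(1.193) = 0.3141 d.
D_c = (0.287/0.849) × 11.72 × e^(−0.287×0.3141) = 0.3380 × 11.72 × 0.9138 = 3.621 mg/L.
Minimum DO = 10.3 − 3.621 = 6.679 mg/L.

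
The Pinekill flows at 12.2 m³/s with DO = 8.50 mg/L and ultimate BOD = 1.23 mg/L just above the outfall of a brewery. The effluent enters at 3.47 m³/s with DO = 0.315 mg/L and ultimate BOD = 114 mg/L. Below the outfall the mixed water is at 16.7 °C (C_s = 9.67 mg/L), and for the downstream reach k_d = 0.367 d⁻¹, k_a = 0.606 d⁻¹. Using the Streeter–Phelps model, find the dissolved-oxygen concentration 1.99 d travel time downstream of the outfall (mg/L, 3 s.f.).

DO ≈ 1.44 mg/L

Mixed DO = (12.2×8.50 + 3.47×0.315)/(12.2+3.47) = 104.8/15.67 = 6.687 mg/L.
Mixed L₀ = (12.2×1.23 + 3.47×114)/(15.67) = 410.6/15.67 = 26.20 mg/L.
Initial deficit D₀ = C_s − DO₀ = 9.67 − 6.687 = 2.983 mg/L.
D(1.99) = [0.367×26.20/(0.606−0.367)](e^(−0.367×1.99) − e^(−0.606×1.99)) + 2.983 e^(−0.606×1.99)
= 40.23 × (0.4817 − 0.2994) + 2.983 × 0.2994 = 8.229 mg/L.
DO = 9.67 − 8.229 = 1.441 mg/L.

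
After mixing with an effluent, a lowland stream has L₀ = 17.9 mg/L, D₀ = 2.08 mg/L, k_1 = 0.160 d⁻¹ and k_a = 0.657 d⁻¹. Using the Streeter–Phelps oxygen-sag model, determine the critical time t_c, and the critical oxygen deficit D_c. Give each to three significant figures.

With k_a/k_1 = 4.106 and 1 − D₀(k_a−k_1)/(k_1 L₀) = 0.6391,
t_c = ln(4.106 × 0.6391) / (0.657 − 0.160) = ln(2.624) / 0.4970 = 0.9647/0.4970 = 1.941 d.
L(t_c) = L₀ e^(−k_1 t_c) = 17.9 × 0.7330 = 13.12 mg/L, and at the critical point k_a D_c = k_1 L, so D_c = (0.160/0.657) × 13.12 = 3.195 mg/L.

t_c ≈ 1.94 d; D_c ≈ 3.20 mg/L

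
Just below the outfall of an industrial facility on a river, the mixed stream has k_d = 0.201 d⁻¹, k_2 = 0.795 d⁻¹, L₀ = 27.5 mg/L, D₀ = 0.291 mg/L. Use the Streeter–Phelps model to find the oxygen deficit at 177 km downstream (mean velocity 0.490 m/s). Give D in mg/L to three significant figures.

D ≈ 3.69 mg/L

Travel time t = x/v = 177 km / (0.490 m/s) = 177000 m / 0.490 m/s = 361200 s = 4.181 d.
k_d L₀/(k_2−k_d) = 0.201×27.5/(0.795−0.201) = 5.528/0.5940 = 9.306 mg/L.
e^(−k_d t) = e^(−0.201×4.181) = 0.4316; e^(−k_2 t) = e^(−0.795×4.181) = 0.03602.
D = 9.306 × (0.4316 − 0.03602) + 0.291 × 0.03602 = 3.681 + 0.01048 = 3.691 mg/L.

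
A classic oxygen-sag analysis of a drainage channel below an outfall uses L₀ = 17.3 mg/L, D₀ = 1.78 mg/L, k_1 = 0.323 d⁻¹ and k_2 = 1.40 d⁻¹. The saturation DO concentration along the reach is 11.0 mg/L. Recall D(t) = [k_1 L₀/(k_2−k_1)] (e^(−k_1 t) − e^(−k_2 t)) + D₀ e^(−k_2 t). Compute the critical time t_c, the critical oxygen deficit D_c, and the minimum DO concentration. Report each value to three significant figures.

t_c = [1/(k_2−k_1)] ln[(k_2/k_1)(1 − D₀(k_2−k_1)/(k_1 L₀))]
= [1/(1.40−0.323)] ln[(1.40/0.323)(1 − 1.78×1.077/(0.323×17.3))]
= (1/1.077) ln[4.334 × 0.6569] = 0.9285 × ln(2.847) = 0.9285 × 1.046 = 0.9716 d.
D_c = (k_1/k_2) L₀ e^(−k_1 t_c) = (0.323/1.40) × 17.3 × e^(−0.323×0.9716) = 0.2307 × 17.3 × 0.7307 = 2.916 mg/L.
Minimum DO = C_s − D_c = 11.0 − 2.916 = 8.084 mg/L.

t_c ≈ 0.972 d; D_c ≈ 2.92 mg/L; min DO ≈ 8.08 mg/L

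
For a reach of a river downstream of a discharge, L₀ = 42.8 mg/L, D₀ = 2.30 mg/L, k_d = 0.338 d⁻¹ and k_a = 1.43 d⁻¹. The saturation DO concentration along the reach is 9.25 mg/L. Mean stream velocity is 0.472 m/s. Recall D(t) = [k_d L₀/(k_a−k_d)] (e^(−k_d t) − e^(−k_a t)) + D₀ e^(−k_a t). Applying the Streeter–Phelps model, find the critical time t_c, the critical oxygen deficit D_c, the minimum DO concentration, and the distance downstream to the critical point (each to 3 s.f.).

t_c ≈ 1.15 d; D_c ≈ 6.87 mg/L; min DO ≈ 2.38 mg/L; x_c ≈ 46.7 km

t_c = [1/(k_a−k_d)] ln[(k_a/k_d)(1 − D₀(k_a−k_d)/(k_d L₀))]
= [1/(1.43−0.338)] ln[(1.43/0.338)(1 − 2.30×1.092/(0.338×42.8))]
= (1/1.092) ln[4.231 × 0.8264] = 0.9158 × ln(3.496) = 0.9158 × 1.252 = 1.146 d.
L(t_c) = L₀ e^(−k_d t_c) = 42.8 × 0.6788 = 29.05 mg/L, and at the critical point k_a D_c = k_d L, so D_c = (0.338/1.43) × 29.05 = 6.867 mg/L.
Minimum DO = C_s − D_c = 9.25 − 6.867 = 2.383 mg/L.
x_c = v t_c = 0.472 m/s × 1.146 d × 86400 s/d = 46740 m ≈ 46.7 km.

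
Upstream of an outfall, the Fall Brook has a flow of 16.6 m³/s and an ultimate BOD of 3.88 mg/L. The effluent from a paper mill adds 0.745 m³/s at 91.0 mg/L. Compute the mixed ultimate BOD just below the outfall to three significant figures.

7.62 mg/L

Flow-weighted mixing: C = (Q_r C_r + Q_w C_w)/(Q_r + Q_w)
= (16.6×3.88 + 0.745×91.0)/(16.6 + 0.745) = 132.2/17.35 = 7.622 mg/L.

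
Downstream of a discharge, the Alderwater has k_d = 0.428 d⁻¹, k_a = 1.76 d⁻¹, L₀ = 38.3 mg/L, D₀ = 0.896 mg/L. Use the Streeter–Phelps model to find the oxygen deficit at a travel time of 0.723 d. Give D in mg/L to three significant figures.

k_d L₀/(k_a−k_d) = 0.428×38.3/(1.76−0.428) = 16.39/1.332 = 12.31 mg/L.
e^(−k_d t) = e^(−0.428×0.7230) = 0.7339; e^(−k_a t) = e^(−1.76×0.7230) = 0.2801.
D = 12.31 × (0.7339 − 0.2801) + 0.896 × 0.2801 = 5.584 + 0.2510 = 5.835 mg/L.

D ≈ 5.83 mg/L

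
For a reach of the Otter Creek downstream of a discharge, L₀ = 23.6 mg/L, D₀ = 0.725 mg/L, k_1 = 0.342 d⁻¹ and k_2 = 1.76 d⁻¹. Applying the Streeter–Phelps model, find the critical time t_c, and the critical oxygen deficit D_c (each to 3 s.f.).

With k_2/k_1 = 5.146 and 1 − D₀(k_2−k_1)/(k_1 L₀) = 0.8726,
t_c = ln(5.146 × 0.8726) / (1.76 − 0.342) = ln(4.491) / 1.418 = 1.502/1.418 = 1.059 d.
L(t_c) = L₀ e^(−k_1 t_c) = 23.6 × 0.6961 = 16.43 mg/L, and at the critical point k_2 D_c = k_1 L, so D_c = (0.342/1.76) × 16.43 = 3.192 mg/L.

t_c ≈ 1.06 d; D_c ≈ 3.19 mg/L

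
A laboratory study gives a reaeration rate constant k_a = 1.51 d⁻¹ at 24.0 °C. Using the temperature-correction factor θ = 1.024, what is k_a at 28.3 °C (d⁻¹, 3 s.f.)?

k_a ≈ 1.67 d⁻¹

k_a(T₂) = k_a(T₁) · θ^(T₂−T₁) = 1.51 × 1.024^(28.3−24.0)
= 1.51 × 1.024^4.30 = 1.51 × 1.107 = 1.672 d⁻¹.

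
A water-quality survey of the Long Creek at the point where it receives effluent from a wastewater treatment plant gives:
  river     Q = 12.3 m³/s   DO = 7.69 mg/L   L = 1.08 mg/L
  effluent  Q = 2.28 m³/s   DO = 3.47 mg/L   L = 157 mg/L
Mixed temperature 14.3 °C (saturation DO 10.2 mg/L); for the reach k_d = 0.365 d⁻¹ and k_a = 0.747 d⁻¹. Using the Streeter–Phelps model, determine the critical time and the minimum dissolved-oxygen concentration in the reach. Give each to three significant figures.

t_c ≈ 1.51 d; minimum DO ≈ 3.03 mg/L

Mixed DO = (12.3×7.69 + 2.28×3.47)/(12.3+2.28) = 102.5/14.58 = 7.030 mg/L.
Mixed L₀ = (12.3×1.08 + 2.28×157)/(14.58) = 371.2/14.58 = 25.46 mg/L.
Initial deficit D₀ = C_s − DO₀ = 10.2 − 7.030 = 3.170 mg/L.
t_c = (1/0.3820) ln[(0.747/0.365)(1 − 3.170×0.3820/(0.365×25.46))] = 2.618 × ln(1.780) = 1.509 d.
D_c = (0.365/0.747) × 25.46 × e^(−0.365×1.509) = 0.4886 × 25.46 × 0.5764 = 7.172 mg/L.
Minimum DO = 10.2 − 7.172 = 3.028 mg/L.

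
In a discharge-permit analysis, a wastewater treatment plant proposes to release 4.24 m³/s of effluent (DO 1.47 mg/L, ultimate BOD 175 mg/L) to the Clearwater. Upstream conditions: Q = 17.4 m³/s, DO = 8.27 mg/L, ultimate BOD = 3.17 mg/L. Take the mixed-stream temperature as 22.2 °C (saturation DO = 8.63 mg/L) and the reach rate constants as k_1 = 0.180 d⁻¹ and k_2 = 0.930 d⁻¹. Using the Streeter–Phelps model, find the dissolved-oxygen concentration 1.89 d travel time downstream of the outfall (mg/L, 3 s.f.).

Mixed DO = (17.4×8.27 + 4.24×1.47)/(17.4+4.24) = 150.1/21.64 = 6.938 mg/L.
Mixed L₀ = (17.4×3.17 + 4.24×175)/(21.64) = 797.2/21.64 = 36.84 mg/L.
Initial deficit D₀ = C_s − DO₀ = 8.63 − 6.938 = 1.692 mg/L.
D(1.89) = [0.180×36.84/(0.930−0.180)](e^(−0.180×1.89) − e^(−0.930×1.89)) + 1.692 e^(−0.930×1.89)
= 8.841 × (0.7116 − 0.1724) + 1.692 × 0.1724 = 5.059 mg/L.
DO = 8.63 − 5.059 = 3.571 mg/L.

DO ≈ 3.57 mg/L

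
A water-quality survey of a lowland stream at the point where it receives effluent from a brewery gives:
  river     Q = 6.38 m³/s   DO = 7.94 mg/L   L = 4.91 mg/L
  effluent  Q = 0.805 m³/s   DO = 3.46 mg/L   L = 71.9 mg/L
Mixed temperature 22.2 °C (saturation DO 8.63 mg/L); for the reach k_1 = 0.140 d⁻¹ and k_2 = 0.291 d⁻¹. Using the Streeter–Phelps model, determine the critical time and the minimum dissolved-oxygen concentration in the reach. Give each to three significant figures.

t_c ≈ 4.12 d; minimum DO ≈ 5.28 mg/L

Mixed DO = (6.38×7.94 + 0.805×3.46)/(6.38+0.805) = 53.44/7.185 = 7.438 mg/L.
Mixed L₀ = (6.38×4.91 + 0.805×71.9)/(7.185) = 89.21/7.185 = 12.42 mg/L.
Initial deficit D₀ = C_s − DO₀ = 8.63 − 7.438 = 1.192 mg/L.
t_c = (1/0.1510) ln[(0.291/0.140)(1 − 1.192×0.1510/(0.140×12.42))] = 6.623 × ln(1.863) = 4.122 d.
D_c = (0.140/0.291) × 12.42 × e^(−0.140×4.122) = 0.4811 × 12.42 × 0.5616 = 3.354 mg/L.
Minimum DO = 8.63 − 3.354 = 5.276 mg/L.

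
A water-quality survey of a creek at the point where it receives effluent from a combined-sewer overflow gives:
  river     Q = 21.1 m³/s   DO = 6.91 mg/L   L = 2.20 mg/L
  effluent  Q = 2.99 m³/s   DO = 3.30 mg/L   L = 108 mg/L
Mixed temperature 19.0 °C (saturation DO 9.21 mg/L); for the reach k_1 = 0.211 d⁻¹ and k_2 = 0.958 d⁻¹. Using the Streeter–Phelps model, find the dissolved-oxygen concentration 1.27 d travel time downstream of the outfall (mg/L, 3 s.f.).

Mixed DO = (21.1×6.91 + 2.99×3.30)/(21.1+2.99) = 155.7/24.09 = 6.462 mg/L.
Mixed L₀ = (21.1×2.20 + 2.99×108)/(24.09) = 369.3/24.09 = 15.33 mg/L.
Initial deficit D₀ = C_s − DO₀ = 9.21 − 6.462 = 2.748 mg/L.
D(1.27) = [0.211×15.33/(0.958−0.211)](e^(−0.211×1.27) − e^(−0.958×1.27)) + 2.748 e^(−0.958×1.27)
= 4.331 × (0.7649 − 0.2962) + 2.748 × 0.2962 = 2.844 mg/L.
DO = 9.21 − 2.844 = 6.366 mg/L.

DO ≈ 6.37 mg/L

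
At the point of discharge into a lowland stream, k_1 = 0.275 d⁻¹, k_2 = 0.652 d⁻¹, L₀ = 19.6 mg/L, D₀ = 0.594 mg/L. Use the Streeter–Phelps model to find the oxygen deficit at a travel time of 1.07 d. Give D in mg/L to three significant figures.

k_1 L₀/(k_2−k_1) = 0.275×19.6/(0.652−0.275) = 5.390/0.3770 = 14.30 mg/L.
e^(−k_1 t) = e^(−0.275×1.070) = 0.7451; e^(−k_2 t) = e^(−0.652×1.070) = 0.4978.
D = 14.30 × (0.7451 − 0.4978) + 0.594 × 0.4978 = 3.536 + 0.2957 = 3.832 mg/L.

D ≈ 3.83 mg/L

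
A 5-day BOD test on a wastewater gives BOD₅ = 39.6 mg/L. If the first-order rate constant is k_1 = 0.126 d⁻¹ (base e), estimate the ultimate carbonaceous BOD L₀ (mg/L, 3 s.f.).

L₀ ≈ 84.7 mg/L

BOD₅ = L₀(1 − e^(−5k_1)) ⇒ L₀ = BOD₅ / (1 − e^(−5×0.126))
= 39.6 / (1 − 0.5326) = 39.6 / 0.4674 = 84.72 mg/L.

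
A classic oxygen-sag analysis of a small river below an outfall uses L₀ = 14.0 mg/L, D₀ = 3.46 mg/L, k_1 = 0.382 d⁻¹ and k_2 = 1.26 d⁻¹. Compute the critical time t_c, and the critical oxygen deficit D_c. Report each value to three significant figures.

t_c ≈ 0.403 d; D_c ≈ 3.64 mg/L

At the critical point dD/dt = 0, so k_1 L₀ e^(−k_1 t) = k_2 D. Substituting D(t) from the Streeter–Phelps equation and solving for t gives
t_c = ln[(k_2/k_1)(1 − D₀(k_2−k_1)/(k_1 L₀))] / (k_2−k_1).
Here k_2−k_1 = 0.8780 d⁻¹ and 1 − D₀(k_2−k_1)/(k_1 L₀) = 1 − 3.46×0.8780/(0.382×14.0) = 0.4320, so
t_c = ln(3.298 × 0.4320) / 0.8780 = 0.3540 / 0.8780 = 0.4032 d.
L(t_c) = L₀ e^(−k_1 t_c) = 14.0 × 0.8572 = 12.00 mg/L, and at the critical point k_2 D_c = k_1 L, so D_c = (0.382/1.26) × 12.00 = 3.639 mg/L.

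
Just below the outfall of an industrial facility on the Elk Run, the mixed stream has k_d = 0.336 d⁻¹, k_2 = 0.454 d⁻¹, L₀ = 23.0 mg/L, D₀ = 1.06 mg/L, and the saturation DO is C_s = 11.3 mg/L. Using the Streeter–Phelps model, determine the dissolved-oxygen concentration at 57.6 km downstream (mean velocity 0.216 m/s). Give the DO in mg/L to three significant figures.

Travel time t = x/v = 57.6 km / (0.216 m/s) = 57600 m / 0.216 m/s = 266700 s = 3.086 d.
k_d L₀/(k_2−k_d) = 0.336×23.0/(0.454−0.336) = 7.728/0.1180 = 65.49 mg/L.
e^(−k_d t) = e^(−0.336×3.086) = 0.3545; e^(−k_2 t) = e^(−0.454×3.086) = 0.2463.
D = 65.49 × (0.3545 − 0.2463) + 1.06 × 0.2463 = 7.087 + 0.2611 = 7.348 mg/L.
DO = C_s − D = 11.3 − 7.348 = 3.952 mg/L.

DO ≈ 3.95 mg/L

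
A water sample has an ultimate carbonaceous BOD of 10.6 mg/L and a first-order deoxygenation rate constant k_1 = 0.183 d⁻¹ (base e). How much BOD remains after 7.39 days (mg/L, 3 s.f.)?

L ≈ 2.74 mg/L

L_t = L₀ e^(−k_1 t) = 10.6 × e^(−0.183×7.39) = 10.6 × 0.2586 = 2.741 mg/L.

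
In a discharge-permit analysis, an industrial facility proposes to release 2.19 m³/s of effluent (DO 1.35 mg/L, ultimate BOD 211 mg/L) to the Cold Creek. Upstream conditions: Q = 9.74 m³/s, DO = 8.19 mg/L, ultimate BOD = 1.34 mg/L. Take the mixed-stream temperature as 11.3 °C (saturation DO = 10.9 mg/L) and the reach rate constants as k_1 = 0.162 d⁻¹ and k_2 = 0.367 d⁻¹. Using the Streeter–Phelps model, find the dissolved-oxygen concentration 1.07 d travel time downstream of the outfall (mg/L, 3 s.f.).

Mixed DO = (9.74×8.19 + 2.19×1.35)/(9.74+2.19) = 82.73/11.93 = 6.934 mg/L.
Mixed L₀ = (9.74×1.34 + 2.19×211)/(11.93) = 475.1/11.93 = 39.83 mg/L.
Initial deficit D₀ = C_s − DO₀ = 10.9 − 6.934 = 3.966 mg/L.
D(1.07) = [0.162×39.83/(0.367−0.162)](e^(−0.162×1.07) − e^(−0.367×1.07)) + 3.966 e^(−0.367×1.07)
= 31.47 × (0.8409 − 0.6752) + 3.966 × 0.6752 = 7.890 mg/L.
DO = 10.9 − 7.890 = 3.010 mg/L.

DO ≈ 3.01 mg/L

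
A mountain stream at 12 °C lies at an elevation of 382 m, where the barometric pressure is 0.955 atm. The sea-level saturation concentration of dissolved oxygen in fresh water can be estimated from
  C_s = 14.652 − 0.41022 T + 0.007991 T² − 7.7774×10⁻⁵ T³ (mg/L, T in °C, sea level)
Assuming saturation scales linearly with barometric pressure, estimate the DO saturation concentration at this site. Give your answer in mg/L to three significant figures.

C_s ≈ 10.3 mg/L

At sea level: C_s = 14.652 − 0.41022×12 + 0.007991×12² − 7.7774×10⁻⁵×12³ = 10.75 mg/L.
Pressure correction: C_s' = 10.75 × 0.955 = 10.26 mg/L.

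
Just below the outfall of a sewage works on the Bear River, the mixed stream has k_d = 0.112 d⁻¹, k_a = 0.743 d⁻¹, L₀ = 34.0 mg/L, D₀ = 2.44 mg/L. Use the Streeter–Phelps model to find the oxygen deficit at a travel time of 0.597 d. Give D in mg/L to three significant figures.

k_d L₀/(k_a−k_d) = 0.112×34.0/(0.743−0.112) = 3.808/0.6310 = 6.035 mg/L.
e^(−k_d t) = e^(−0.112×0.5970) = 0.9353; e^(−k_a t) = e^(−0.743×0.5970) = 0.6417.
D = 6.035 × (0.9353 − 0.6417) + 2.44 × 0.6417 = 1.772 + 1.566 = 3.338 mg/L.

D ≈ 3.34 mg/L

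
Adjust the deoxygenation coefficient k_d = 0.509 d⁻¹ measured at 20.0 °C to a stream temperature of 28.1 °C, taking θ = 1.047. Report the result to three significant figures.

k_d(T₂) = k_d(T₁) · θ^(T₂−T₁) = 0.509 × 1.047^(28.1−20.0)
= 0.509 × 1.047^8.10 = 0.509 × 1.451 = 0.7384 d⁻¹.

k_d ≈ 0.738 d⁻¹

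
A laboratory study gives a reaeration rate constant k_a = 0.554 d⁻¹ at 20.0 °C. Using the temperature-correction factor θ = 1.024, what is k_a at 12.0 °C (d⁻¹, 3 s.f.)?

k_a ≈ 0.458 d⁻¹

k_a(T₂) = k_a(T₁) · θ^(T₂−T₁) = 0.554 × 1.024^(12.0−20.0)
= 0.554 × 1.024^-8.00 = 0.554 × 0.8272 = 0.4583 d⁻¹.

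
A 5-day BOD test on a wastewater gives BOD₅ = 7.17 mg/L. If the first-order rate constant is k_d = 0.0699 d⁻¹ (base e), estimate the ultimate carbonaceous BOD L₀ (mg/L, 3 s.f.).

L₀ ≈ 24.3 mg/L

BOD₅ = L₀(1 − e^(−5k_d)) ⇒ L₀ = BOD₅ / (1 − e^(−5×0.0699))
= 7.17 / (1 − 0.7050) = 7.17 / 0.2950 = 24.31 mg/L.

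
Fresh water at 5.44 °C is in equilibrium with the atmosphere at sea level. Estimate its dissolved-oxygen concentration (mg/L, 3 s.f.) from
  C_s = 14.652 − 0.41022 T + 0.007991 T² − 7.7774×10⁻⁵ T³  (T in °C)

C_s = 14.652 − 0.41022×5.44 + 0.007991×5.44² − 7.7774×10⁻⁵×5.44³ = 12.64 mg/L.

C_s ≈ 12.6 mg/L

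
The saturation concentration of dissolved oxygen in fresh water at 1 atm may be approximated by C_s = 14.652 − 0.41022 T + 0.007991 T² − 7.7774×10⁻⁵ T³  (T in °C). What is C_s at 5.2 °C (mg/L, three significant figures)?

C_s ≈ 12.7 mg/L

C_s = 14.652 − 0.41022×5.2 + 0.007991×5.2² − 7.7774×10⁻⁵×5.2³ = 12.72 mg/L.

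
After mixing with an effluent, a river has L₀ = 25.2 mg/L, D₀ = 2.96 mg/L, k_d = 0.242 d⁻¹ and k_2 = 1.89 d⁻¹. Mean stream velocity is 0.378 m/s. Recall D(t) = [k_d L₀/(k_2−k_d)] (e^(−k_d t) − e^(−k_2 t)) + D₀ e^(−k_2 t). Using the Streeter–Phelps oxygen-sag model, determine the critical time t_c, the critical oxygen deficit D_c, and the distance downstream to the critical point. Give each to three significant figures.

t_c ≈ 0.271 d; D_c ≈ 3.02 mg/L; x_c ≈ 8.85 km

At the critical point dD/dt = 0, so k_d L₀ e^(−k_d t) = k_2 D. Substituting D(t) from the Streeter–Phelps equation and solving for t gives
t_c = ln[(k_2/k_d)(1 − D₀(k_2−k_d)/(k_d L₀))] / (k_2−k_d).
Here k_2−k_d = 1.648 d⁻¹ and 1 − D₀(k_2−k_d)/(k_d L₀) = 1 − 2.96×1.648/(0.242×25.2) = 0.2001, so
t_c = ln(7.810 × 0.2001) / 1.648 = 0.4465 / 1.648 = 0.2709 d.
D_c = (k_d/k_2) L₀ e^(−k_d t_c) = (0.242/1.89) × 25.2 × e^(−0.242×0.2709) = 0.1280 × 25.2 × 0.9365 = 3.022 mg/L.
x_c = v t_c = 0.378 m/s × 0.2709 d × 86400 s/d = 8848 m ≈ 8.85 km.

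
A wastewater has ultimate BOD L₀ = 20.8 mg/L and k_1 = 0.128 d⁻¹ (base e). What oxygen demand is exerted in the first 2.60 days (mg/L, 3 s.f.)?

y ≈ 5.89 mg/L

y_t = L₀(1 − e^(−k_1 t)) = 20.8 × (1 − e^(−0.128×2.60))
= 20.8 × (1 − 0.7169) = 20.8 × 0.2831 = 5.888 mg/L.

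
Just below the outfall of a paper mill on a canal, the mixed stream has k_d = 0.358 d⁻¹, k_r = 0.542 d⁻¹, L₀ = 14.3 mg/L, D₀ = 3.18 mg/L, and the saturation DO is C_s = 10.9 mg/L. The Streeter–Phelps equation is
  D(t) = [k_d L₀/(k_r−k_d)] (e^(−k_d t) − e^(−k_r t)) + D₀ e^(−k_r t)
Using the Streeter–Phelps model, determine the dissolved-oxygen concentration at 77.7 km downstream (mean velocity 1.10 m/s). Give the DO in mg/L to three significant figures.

Travel time t = x/v = 77.7 km / (1.10 m/s) = 77700 m / 1.10 m/s = 70640 s = 0.8176 d.
k_d L₀/(k_r−k_d) = 0.358×14.3/(0.542−0.358) = 5.119/0.1840 = 27.82 mg/L.
e^(−k_d t) = e^(−0.358×0.8176) = 0.7463; e^(−k_r t) = e^(−0.542×0.8176) = 0.6420.
D = 27.82 × (0.7463 − 0.6420) + 3.18 × 0.6420 = 2.900 + 2.042 = 4.941 mg/L.
DO = C_s − D = 10.9 − 4.941 = 5.959 mg/L.

DO ≈ 5.96 mg/L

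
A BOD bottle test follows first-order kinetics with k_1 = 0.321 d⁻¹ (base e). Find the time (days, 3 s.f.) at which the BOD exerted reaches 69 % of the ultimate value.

t ≈ 3.65 d

y/L₀ = 1 − e^(−k_1 t) = 0.69 ⇒ e^(−k_1 t) = 0.310
t = −ln(0.310) / 0.321 = 1.171 / 0.321 = 3.649 d.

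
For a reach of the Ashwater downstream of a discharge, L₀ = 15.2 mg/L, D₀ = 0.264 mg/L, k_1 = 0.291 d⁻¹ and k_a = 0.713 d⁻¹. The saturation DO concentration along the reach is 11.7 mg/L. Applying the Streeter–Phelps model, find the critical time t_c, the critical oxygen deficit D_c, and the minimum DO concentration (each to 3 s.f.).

t_c ≈ 2.06 d; D_c ≈ 3.40 mg/L; min DO ≈ 8.30 mg/L

t_c = [1/(k_a−k_1)] ln[(k_a/k_1)(1 − D₀(k_a−k_1)/(k_1 L₀))]
= [1/(0.713−0.291)] ln[(0.713/0.291)(1 − 0.264×0.4220/(0.291×15.2))]
= (1/0.4220) ln[2.450 × 0.9748] = 2.370 × ln(2.388) = 2.370 × 0.8706 = 2.063 d.
L(t_c) = L₀ e^(−k_1 t_c) = 15.2 × 0.5486 = 8.339 mg/L, and at the critical point k_a D_c = k_1 L, so D_c = (0.291/0.713) × 8.339 = 3.403 mg/L.
Minimum DO = C_s − D_c = 11.7 − 3.403 = 8.297 mg/L.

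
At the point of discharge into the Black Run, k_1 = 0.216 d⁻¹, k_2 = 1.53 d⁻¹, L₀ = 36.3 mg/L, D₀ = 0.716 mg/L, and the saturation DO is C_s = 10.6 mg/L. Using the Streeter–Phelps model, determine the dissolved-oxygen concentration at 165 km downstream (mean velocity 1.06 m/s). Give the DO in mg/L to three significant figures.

DO ≈ 6.89 mg/L

Travel time t = x/v = 165 km / (1.06 m/s) = 165000 m / 1.06 m/s = 155700 s = 1.802 d.
k_1 L₀/(k_2−k_1) = 0.216×36.3/(1.53−0.216) = 7.841/1.314 = 5.967 mg/L.
e^(−k_1 t) = e^(−0.216×1.802) = 0.6776; e^(−k_2 t) = e^(−1.53×1.802) = 0.06351.
D = 5.967 × (0.6776 − 0.06351) + 0.716 × 0.06351 = 3.665 + 0.04548 = 3.710 mg/L.
DO = C_s − D = 10.6 − 3.710 = 6.890 mg/L.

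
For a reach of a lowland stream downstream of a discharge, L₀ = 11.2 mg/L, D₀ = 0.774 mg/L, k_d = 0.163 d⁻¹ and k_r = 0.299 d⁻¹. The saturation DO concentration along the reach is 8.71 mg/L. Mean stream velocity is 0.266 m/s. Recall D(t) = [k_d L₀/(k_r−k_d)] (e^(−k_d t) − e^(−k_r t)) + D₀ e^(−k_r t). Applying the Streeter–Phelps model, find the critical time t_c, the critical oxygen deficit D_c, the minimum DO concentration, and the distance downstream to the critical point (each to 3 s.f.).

t_c = [1/(k_r−k_d)] ln[(k_r/k_d)(1 − D₀(k_r−k_d)/(k_d L₀))]
= [1/(0.299−0.163)] ln[(0.299/0.163)(1 − 0.774×0.1360/(0.163×11.2))]
= (1/0.1360) ln[1.834 × 0.9423] = 7.353 × ln(1.729) = 7.353 × 0.5473 = 4.024 d.
L(t_c) = L₀ e^(−k_d t_c) = 11.2 × 0.5189 = 5.812 mg/L, and at the critical point k_r D_c = k_d L, so D_c = (0.163/0.299) × 5.812 = 3.169 mg/L.
Minimum DO = C_s − D_c = 8.71 − 3.169 = 5.541 mg/L.
x_c = v t_c = 0.266 m/s × 4.024 d × 86400 s/d = 92490 m ≈ 92.5 km.

t_c ≈ 4.02 d; D_c ≈ 3.17 mg/L; min DO ≈ 5.54 mg/L; x_c ≈ 92.5 km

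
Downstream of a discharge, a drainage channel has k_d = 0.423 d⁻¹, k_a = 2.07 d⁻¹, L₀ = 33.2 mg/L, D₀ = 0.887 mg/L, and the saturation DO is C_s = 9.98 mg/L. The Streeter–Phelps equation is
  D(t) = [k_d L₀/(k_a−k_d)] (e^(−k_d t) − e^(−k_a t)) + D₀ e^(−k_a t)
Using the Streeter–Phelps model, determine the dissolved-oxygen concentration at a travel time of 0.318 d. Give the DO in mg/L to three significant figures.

k_d L₀/(k_a−k_d) = 0.423×33.2/(2.07−0.423) = 14.04/1.647 = 8.527 mg/L.
e^(−k_d t) = e^(−0.423×0.3180) = 0.8741; e^(−k_a t) = e^(−2.07×0.3180) = 0.5178.
D = 8.527 × (0.8741 − 0.5178) + 0.887 × 0.5178 = 3.039 + 0.4592 = 3.498 mg/L.
DO = C_s − D = 9.98 − 3.498 = 6.482 mg/L.

DO ≈ 6.48 mg/L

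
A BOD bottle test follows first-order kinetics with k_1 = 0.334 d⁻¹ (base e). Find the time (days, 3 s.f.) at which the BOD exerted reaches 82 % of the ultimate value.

t ≈ 5.13 d

y/L₀ = 1 − e^(−k_1 t) = 0.82 ⇒ e^(−k_1 t) = 0.180
t = −ln(0.180) / 0.334 = 1.715 / 0.334 = 5.134 d.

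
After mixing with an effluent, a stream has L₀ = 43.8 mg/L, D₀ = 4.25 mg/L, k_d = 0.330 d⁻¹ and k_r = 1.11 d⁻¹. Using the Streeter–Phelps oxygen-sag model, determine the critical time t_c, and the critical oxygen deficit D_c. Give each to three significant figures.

t_c ≈ 1.22 d; D_c ≈ 8.70 mg/L

t_c = [1/(k_r−k_d)] ln[(k_r/k_d)(1 − D₀(k_r−k_d)/(k_d L₀))]
= [1/(1.11−0.330)] ln[(1.11/0.330)(1 − 4.25×0.7800/(0.330×43.8))]
= (1/0.7800) ln[3.364 × 0.7707] = 1.282 × ln(2.592) = 1.282 × 0.9525 = 1.221 d.
L(t_c) = L₀ e^(−k_d t_c) = 43.8 × 0.6683 = 29.27 mg/L, and at the critical point k_r D_c = k_d L, so D_c = (0.330/1.11) × 29.27 = 8.703 mg/L.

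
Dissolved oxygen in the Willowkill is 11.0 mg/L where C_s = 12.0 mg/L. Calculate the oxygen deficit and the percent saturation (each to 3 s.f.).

D ≈ 1.00 mg/L; 91.7 % saturation

D = C_s − C = 12.0 − 11.0 = 1.00 mg/L.
% saturation = 11.0/12.0 × 100 = 91.7 %.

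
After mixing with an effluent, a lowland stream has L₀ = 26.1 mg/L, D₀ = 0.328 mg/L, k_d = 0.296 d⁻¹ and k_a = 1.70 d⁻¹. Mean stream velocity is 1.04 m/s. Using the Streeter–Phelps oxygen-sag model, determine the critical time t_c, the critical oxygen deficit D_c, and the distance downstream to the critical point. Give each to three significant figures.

At the critical point dD/dt = 0, so k_d L₀ e^(−k_d t) = k_a D. Substituting D(t) from the Streeter–Phelps equation and solving for t gives
t_c = ln[(k_a/k_d)(1 − D₀(k_a−k_d)/(k_d L₀))] / (k_a−k_d).
Here k_a−k_d = 1.404 d⁻¹ and 1 − D₀(k_a−k_d)/(k_d L₀) = 1 − 0.328×1.404/(0.296×26.1) = 0.9404, so
t_c = ln(5.743 × 0.9404) / 1.404 = 1.687 / 1.404 = 1.201 d.
L(t_c) = L₀ e^(−k_d t_c) = 26.1 × 0.7008 = 18.29 mg/L, and at the critical point k_a D_c = k_d L, so D_c = (0.296/1.70) × 18.29 = 3.185 mg/L.
x_c = v t_c = 1.04 m/s × 1.201 d × 86400 s/d = 107900 m ≈ 108 km.

t_c ≈ 1.20 d; D_c ≈ 3.18 mg/L; x_c ≈ 108 km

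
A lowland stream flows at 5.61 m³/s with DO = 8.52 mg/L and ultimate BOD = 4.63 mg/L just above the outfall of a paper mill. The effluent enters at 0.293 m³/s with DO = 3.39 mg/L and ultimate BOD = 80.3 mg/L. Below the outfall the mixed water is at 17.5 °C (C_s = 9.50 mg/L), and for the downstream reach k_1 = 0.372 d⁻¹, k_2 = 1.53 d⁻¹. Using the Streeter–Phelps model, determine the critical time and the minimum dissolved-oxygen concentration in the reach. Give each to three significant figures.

Mixed DO = (5.61×8.52 + 0.293×3.39)/(5.61+0.293) = 48.79/5.903 = 8.265 mg/L.
Mixed L₀ = (5.61×4.63 + 0.293×80.3)/(5.903) = 49.50/5.903 = 8.386 mg/L.
Initial deficit D₀ = C_s − DO₀ = 9.50 − 8.265 = 1.235 mg/L.
t_c = (1/1.158) ln[(1.53/0.372)(1 − 1.235×1.158/(0.372×8.386))] = 0.8636 × ln(2.228) = 0.6918 d.
D_c = (0.372/1.53) × 8.386 × e^(−0.372×0.6918) = 0.2431 × 8.386 × 0.7731 = 1.576 mg/L.
Minimum DO = 9.50 − 1.576 = 7.924 mg/L.

t_c ≈ 0.692 d; minimum DO ≈ 7.92 mg/L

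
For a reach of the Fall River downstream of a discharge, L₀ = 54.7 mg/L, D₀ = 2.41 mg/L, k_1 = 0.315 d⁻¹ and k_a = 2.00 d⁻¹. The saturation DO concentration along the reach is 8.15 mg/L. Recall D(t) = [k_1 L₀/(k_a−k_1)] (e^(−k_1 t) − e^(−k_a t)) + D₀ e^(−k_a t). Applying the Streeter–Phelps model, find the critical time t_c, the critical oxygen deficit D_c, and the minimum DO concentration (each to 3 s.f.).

With k_a/k_1 = 6.349 and 1 − D₀(k_a−k_1)/(k_1 L₀) = 0.7643,
t_c = ln(6.349 × 0.7643) / (2.00 − 0.315) = ln(4.853) / 1.685 = 1.580/1.685 = 0.9374 d.
D_c = (k_1/k_a) L₀ e^(−k_1 t_c) = (0.315/2.00) × 54.7 × e^(−0.315×0.9374) = 0.1575 × 54.7 × 0.7443 = 6.412 mg/L.
Minimum DO = C_s − D_c = 8.15 − 6.412 = 1.738 mg/L.

t_c ≈ 0.937 d; D_c ≈ 6.41 mg/L; min DO ≈ 1.74 mg/L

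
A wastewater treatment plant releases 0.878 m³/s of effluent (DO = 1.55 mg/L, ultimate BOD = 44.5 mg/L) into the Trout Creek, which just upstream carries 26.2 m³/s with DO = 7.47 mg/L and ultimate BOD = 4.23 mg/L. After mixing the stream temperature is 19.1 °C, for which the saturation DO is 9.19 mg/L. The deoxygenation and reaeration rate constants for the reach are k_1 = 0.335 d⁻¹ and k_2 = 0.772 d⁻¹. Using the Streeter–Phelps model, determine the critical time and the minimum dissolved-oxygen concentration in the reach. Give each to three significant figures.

t_c ≈ 0.540 d; minimum DO ≈ 7.19 mg/L

Mixed DO = (26.2×7.47 + 0.878×1.55)/(26.2+0.878) = 197.1/27.08 = 7.278 mg/L.
Mixed L₀ = (26.2×4.23 + 0.878×44.5)/(27.08) = 149.9/27.08 = 5.536 mg/L.
Initial deficit D₀ = C_s − DO₀ = 9.19 − 7.278 = 1.912 mg/L.
t_c = (1/0.4370) ln[(0.772/0.335)(1 − 1.912×0.4370/(0.335×5.536))] = 2.288 × ln(1.266) = 0.5401 d.
D_c = (0.335/0.772) × 5.536 × e^(−0.335×0.5401) = 0.4339 × 5.536 × 0.8345 = 2.005 mg/L.
Minimum DO = 9.19 − 2.005 = 7.185 mg/L.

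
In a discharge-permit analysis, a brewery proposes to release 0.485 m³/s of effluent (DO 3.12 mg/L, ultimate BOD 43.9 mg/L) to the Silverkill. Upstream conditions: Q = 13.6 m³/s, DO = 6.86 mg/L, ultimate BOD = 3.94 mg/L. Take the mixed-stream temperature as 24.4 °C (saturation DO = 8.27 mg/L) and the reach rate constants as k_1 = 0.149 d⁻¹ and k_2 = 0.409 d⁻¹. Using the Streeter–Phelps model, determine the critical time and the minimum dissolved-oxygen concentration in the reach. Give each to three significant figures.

Mixed DO = (13.6×6.86 + 0.485×3.12)/(13.6+0.485) = 94.81/14.08 = 6.731 mg/L.
Mixed L₀ = (13.6×3.94 + 0.485×43.9)/(14.08) = 74.88/14.08 = 5.316 mg/L.
Initial deficit D₀ = C_s − DO₀ = 8.27 − 6.731 = 1.539 mg/L.
t_c = (1/0.2600) ln[(0.409/0.149)(1 − 1.539×0.2600/(0.149×5.316))] = 3.846 × ln(1.358) = 1.178 d.
D_c = (0.149/0.409) × 5.316 × e^(−0.149×1.178) = 0.3643 × 5.316 × 0.8390 = 1.625 mg/L.
Minimum DO = 8.27 − 1.625 = 6.645 mg/L.

t_c ≈ 1.18 d; minimum DO ≈ 6.65 mg/L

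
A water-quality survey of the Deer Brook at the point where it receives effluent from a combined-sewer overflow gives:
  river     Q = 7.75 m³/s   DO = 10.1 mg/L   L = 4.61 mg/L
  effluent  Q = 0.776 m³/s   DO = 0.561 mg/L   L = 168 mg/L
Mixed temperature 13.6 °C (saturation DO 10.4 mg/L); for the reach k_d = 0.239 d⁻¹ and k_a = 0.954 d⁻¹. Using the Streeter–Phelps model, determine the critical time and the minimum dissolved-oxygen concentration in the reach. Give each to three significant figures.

t_c ≈ 1.66 d; minimum DO ≈ 7.12 mg/L

Mixed DO = (7.75×10.1 + 0.776×0.561)/(7.75+0.776) = 78.71/8.526 = 9.232 mg/L.
Mixed L₀ = (7.75×4.61 + 0.776×168)/(8.526) = 166.1/8.526 = 19.48 mg/L.
Initial deficit D₀ = C_s − DO₀ = 10.4 − 9.232 = 1.168 mg/L.
t_c = (1/0.7150) ln[(0.954/0.239)(1 − 1.168×0.7150/(0.239×19.48))] = 1.399 × ln(3.276) = 1.659 d.
D_c = (0.239/0.954) × 19.48 × e^(−0.239×1.659) = 0.2505 × 19.48 × 0.6726 = 3.283 mg/L.
Minimum DO = 10.4 − 3.283 = 7.117 mg/L.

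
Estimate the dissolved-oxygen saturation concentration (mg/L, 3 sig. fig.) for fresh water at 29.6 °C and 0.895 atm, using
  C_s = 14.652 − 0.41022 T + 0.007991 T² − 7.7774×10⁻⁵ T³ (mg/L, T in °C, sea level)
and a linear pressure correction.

At sea level: C_s = 14.652 − 0.41022×29.6 + 0.007991×29.6² − 7.7774×10⁻⁵×29.6³ = 7.494 mg/L.
Pressure correction: C_s' = 7.494 × 0.895 = 6.707 mg/L.

C_s ≈ 6.71 mg/L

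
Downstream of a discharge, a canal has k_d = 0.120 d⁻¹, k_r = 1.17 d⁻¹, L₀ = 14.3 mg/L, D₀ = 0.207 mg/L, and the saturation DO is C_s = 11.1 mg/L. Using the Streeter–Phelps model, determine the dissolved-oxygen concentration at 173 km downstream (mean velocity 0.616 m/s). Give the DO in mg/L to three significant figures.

DO ≈ 10.0 mg/L

Travel time t = x/v = 173 km / (0.616 m/s) = 173000 m / 0.616 m/s = 280800 s = 3.251 d.
k_d L₀/(k_r−k_d) = 0.120×14.3/(1.17−0.120) = 1.716/1.050 = 1.634 mg/L.
e^(−k_d t) = e^(−0.120×3.251) = 0.6770; e^(−k_r t) = e^(−1.17×3.251) = 0.02230.
D = 1.634 × (0.6770 − 0.02230) + 0.207 × 0.02230 = 1.070 + 0.004616 = 1.075 mg/L.
DO = C_s − D = 11.1 − 1.075 = 10.03 mg/L.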